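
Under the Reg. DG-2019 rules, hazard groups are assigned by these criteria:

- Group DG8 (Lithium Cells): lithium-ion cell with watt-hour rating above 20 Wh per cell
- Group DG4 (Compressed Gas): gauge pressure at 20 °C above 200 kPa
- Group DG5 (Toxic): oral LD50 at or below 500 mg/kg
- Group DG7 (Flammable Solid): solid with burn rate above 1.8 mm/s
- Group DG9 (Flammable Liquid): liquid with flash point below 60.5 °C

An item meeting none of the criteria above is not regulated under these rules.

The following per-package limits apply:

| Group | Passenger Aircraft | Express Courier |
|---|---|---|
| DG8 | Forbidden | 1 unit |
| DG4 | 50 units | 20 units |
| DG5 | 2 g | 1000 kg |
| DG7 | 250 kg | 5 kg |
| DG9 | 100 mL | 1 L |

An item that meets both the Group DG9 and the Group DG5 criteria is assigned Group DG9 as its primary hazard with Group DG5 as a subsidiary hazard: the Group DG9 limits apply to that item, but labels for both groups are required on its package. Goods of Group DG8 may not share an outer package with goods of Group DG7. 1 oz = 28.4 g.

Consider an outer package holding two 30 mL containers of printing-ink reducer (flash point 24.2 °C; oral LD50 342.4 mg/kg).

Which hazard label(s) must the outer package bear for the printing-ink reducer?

With flash point 24.2 °C (< 60.5 °C), the printing-ink reducer falls in Group DG9.
Oral LD50 342.4 mg/kg meets the Group DG5 criterion (Toxic), so the printing-ink reducer is Group DG5.
By the precedence rule Group DG9 is primary and Group DG5 is subsidiary, and that rule requires both labels on the package.

Group DG5 and DG9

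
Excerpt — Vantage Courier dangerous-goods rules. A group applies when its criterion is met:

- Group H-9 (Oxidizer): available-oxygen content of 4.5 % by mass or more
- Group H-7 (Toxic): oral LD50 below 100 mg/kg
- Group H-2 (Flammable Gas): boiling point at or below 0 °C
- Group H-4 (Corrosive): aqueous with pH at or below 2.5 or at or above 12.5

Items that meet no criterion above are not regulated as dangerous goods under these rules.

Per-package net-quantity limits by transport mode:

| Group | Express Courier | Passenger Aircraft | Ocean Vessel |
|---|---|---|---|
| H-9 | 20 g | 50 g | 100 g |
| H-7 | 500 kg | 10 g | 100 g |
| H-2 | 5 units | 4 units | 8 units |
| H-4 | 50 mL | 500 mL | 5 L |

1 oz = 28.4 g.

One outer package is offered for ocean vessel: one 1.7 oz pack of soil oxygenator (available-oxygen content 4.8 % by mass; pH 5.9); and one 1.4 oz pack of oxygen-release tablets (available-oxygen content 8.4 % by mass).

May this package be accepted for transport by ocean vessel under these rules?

The soil oxygenator has available-oxygen content 4.8 % by mass, which is ≥ 4.5 % by mass, so it is Group H-9 (Oxidizer).
With available-oxygen content 8.4 % by mass (≥ 4.5 % by mass), the oxygen-release tablets fall in Group H-9.
Group H-9 net quantity: (one 1.7 oz pack = 48.28 g) + (one 1.4 oz pack = 39.76 g) = 88.04 g.
88.04 g is within the ocean vessel limit of 100 g for Group H-9.

Yes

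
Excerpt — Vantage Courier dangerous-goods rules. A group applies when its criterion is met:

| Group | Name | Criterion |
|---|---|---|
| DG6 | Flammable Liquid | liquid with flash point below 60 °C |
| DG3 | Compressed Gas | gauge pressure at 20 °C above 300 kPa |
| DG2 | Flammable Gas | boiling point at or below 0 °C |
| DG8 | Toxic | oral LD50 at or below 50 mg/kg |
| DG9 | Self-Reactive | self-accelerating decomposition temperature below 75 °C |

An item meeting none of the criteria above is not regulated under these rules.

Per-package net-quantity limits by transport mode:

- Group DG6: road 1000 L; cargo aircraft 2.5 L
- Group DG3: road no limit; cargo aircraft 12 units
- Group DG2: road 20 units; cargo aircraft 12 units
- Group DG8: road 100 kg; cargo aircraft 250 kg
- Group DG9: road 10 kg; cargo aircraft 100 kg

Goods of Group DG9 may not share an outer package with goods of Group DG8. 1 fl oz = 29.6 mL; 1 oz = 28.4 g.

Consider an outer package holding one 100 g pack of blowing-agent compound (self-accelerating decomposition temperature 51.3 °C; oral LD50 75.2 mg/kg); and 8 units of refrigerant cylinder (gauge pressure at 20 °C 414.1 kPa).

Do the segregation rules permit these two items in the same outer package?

Yes

Self-accelerating decomposition temperature 51.3 °C meets the Group DG9 criterion (Self-Reactive), so the blowing-agent compound is Group DG9.
Refrigerant cylinder: gauge pressure at 20 °C 414.1 kPa > 300 kPa → Group DG3 (Compressed Gas).
No segregation rule bars Group DG9 with Group DG3.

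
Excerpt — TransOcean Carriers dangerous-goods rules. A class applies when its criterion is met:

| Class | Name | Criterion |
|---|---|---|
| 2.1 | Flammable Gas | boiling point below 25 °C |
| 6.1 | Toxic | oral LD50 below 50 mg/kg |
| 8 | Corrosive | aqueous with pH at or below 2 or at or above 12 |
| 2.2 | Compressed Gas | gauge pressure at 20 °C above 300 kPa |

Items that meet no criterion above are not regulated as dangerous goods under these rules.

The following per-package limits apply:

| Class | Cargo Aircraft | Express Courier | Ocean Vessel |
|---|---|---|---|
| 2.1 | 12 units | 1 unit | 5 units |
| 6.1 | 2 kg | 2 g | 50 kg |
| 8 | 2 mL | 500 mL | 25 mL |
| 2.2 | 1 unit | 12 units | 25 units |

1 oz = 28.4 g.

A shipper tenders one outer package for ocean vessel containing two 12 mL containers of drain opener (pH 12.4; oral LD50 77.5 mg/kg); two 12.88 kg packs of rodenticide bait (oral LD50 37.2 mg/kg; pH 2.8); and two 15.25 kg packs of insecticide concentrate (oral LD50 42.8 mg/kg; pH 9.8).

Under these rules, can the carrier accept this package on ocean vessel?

pH 12.4 meets the Class 8 criterion (Corrosive), so the drain opener is Class 8.
Oral LD50 37.2 mg/kg meets the Class 6.1 criterion (Toxic), so the rodenticide bait is Class 6.1.
With oral LD50 42.8 mg/kg (< 50 mg/kg), the insecticide concentrate falls in Class 6.1.
Total Class 6.1: (two 12.88 kg packs = 25.76 kg) + (two 15.25 kg packs = 30.5 kg) = 56.26 kg.
That exceeds the Class 6.1 ocean vessel limit of 50 kg.
Class 8 quantity: two 12 mL containers = 24 mL.
24 mL ≤ 25 mL (ocean vessel limit, Class 8) — within limit.

No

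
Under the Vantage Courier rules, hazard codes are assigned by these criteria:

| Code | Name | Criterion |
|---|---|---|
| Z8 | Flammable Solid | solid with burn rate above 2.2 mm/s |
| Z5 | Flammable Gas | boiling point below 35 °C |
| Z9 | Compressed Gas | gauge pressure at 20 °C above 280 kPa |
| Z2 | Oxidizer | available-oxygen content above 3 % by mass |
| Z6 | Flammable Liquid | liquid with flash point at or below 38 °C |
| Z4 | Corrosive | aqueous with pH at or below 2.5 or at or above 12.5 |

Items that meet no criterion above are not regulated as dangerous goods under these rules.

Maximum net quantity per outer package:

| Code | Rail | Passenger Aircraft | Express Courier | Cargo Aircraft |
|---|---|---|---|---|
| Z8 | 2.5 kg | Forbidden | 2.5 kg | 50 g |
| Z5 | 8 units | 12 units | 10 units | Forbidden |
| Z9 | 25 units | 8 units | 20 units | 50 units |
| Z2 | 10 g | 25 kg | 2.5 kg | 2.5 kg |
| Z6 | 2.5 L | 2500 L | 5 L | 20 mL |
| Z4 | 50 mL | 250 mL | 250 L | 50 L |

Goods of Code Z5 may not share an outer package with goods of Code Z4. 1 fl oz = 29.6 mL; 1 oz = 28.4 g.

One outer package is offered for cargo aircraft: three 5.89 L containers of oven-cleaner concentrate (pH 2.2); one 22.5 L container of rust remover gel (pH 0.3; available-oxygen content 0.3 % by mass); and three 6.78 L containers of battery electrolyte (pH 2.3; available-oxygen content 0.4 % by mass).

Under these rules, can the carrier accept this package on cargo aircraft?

No

With pH 2.2 (≤ 2.5), the oven-cleaner concentrate falls in Code Z4.
pH 0.3 meets the Code Z4 criterion (Corrosive), so the rust remover gel is Code Z4.
With pH 2.3 (≤ 2.5), the battery electrolyte falls in Code Z4.
Total Code Z4: (three 5.89 L containers = 17.67 L) + 22.5 L + (three 6.78 L containers = 20.34 L) = 60.51 L.
60.51 L exceeds the cargo aircraft limit of 50 L for Code Z4.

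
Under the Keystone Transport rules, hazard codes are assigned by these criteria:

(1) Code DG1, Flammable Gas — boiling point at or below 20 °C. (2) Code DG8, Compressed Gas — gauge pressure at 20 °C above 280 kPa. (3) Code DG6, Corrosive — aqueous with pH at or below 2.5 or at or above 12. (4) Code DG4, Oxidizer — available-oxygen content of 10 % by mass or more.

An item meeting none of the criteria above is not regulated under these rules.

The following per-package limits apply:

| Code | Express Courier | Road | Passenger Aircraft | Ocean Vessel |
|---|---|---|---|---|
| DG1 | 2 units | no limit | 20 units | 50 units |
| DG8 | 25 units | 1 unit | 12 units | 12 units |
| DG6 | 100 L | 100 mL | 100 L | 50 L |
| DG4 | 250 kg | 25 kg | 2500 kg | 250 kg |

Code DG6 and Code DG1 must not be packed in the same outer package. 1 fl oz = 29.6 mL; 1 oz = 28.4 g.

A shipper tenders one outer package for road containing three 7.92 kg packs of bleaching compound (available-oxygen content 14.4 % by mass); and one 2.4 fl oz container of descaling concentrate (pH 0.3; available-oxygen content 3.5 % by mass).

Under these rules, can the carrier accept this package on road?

Yes

Available-oxygen content 14.4 % by mass meets the Code DG4 criterion (Oxidizer), so the bleaching compound is Code DG4.
The descaling concentrate has pH 0.3, which is ≤ 2.5, so it is Code DG6 (Corrosive).
Code DG6 quantity: one 2.4 fl oz container = 71.04 mL.
71.04 mL is within the road limit of 100 mL for Code DG6.
Code DG4 quantity: three 7.92 kg packs = 23.76 kg.
23.76 kg ≤ 25 kg (road limit, Code DG4) — within limit.
The segregation rule (Code DG6 with Code DG1) does not apply to Code DG6 with Code DG4.
Every hazard code is within its road limit and no segregation rule is violated.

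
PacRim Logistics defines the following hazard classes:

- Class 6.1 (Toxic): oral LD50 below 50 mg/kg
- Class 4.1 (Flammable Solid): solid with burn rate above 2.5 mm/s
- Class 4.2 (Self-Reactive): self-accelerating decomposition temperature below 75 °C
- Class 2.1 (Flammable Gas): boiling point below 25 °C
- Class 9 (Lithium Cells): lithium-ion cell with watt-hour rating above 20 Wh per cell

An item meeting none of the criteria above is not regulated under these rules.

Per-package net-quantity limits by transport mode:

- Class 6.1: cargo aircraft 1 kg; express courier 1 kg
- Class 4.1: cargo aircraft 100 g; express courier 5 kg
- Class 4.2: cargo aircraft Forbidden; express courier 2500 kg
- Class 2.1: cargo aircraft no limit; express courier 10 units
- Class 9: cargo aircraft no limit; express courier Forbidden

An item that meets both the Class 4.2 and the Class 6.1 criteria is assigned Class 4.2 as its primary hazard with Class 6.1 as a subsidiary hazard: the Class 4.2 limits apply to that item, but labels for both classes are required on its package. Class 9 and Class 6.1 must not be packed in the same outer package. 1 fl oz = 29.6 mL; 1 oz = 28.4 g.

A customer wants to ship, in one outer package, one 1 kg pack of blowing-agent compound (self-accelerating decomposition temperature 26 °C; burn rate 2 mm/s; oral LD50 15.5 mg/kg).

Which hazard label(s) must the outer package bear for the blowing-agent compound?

Class 4.2 and 6.1

The blowing-agent compound has self-accelerating decomposition temperature 26 °C, which is < 75 °C, so it is Class 4.2 (Self-Reactive).
The blowing-agent compound has oral LD50 15.5 mg/kg, which is < 50 mg/kg, so it is Class 6.1 (Toxic).
By the precedence rule Class 4.2 is primary and Class 6.1 is subsidiary, and that rule requires both labels on the package.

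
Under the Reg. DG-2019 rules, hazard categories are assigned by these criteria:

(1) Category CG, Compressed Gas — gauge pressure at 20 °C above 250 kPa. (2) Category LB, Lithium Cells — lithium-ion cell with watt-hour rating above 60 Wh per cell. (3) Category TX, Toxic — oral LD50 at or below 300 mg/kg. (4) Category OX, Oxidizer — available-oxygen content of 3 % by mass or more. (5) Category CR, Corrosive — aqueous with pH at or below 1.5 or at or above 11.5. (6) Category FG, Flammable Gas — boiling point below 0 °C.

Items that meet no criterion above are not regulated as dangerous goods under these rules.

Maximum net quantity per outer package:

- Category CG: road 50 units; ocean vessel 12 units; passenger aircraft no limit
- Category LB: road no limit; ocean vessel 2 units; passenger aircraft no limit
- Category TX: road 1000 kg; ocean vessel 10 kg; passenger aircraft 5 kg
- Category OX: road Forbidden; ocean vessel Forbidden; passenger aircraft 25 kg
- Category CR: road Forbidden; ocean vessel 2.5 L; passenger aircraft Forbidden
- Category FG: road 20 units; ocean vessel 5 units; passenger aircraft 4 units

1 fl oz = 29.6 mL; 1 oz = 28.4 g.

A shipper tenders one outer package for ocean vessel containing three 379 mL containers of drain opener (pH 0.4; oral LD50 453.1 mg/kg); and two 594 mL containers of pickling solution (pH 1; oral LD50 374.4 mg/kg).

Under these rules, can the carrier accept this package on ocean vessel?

Yes

Drain opener: pH 0.4 ≤ 1.5 → Category CR (Corrosive).
The pickling solution has pH 1, which is ≤ 1.5, so it is Category CR (Corrosive).
Category CR net quantity: (three 379 mL containers = 1.137 L) + (two 594 mL containers = 1.188 L) = 2.325 L.
That is within the Category CR ocean vessel limit of 2.5 L.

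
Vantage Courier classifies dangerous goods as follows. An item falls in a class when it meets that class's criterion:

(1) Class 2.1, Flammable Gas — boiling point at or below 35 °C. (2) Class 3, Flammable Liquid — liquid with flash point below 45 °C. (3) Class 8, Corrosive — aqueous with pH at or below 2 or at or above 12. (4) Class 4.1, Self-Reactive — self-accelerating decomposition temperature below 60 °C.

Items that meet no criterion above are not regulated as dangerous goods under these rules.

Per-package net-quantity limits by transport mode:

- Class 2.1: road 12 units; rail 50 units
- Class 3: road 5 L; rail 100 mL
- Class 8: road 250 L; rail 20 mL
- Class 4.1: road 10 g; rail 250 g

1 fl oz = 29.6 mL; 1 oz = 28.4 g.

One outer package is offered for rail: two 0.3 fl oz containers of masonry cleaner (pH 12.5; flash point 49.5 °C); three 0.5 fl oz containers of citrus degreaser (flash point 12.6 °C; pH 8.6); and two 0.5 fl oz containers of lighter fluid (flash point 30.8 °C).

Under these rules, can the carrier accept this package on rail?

Yes

Masonry cleaner: pH 12.5 ≥ 12 → Class 8 (Corrosive).
Citrus degreaser: flash point 12.6 °C < 45 °C → Class 3 (Flammable Liquid).
Flash point 30.8 °C meets the Class 3 criterion (Flammable Liquid), so the lighter fluid is Class 3.
Total Class 3: (three 0.5 fl oz containers = 44.4 mL) + (two 0.5 fl oz containers = 29.6 mL) = 74 mL.
74 mL is within the rail limit of 100 mL for Class 3.
Class 8 quantity: two 0.3 fl oz containers = 17.76 mL.
17.76 mL is within the rail limit of 20 mL for Class 8.
Every hazard class is within its rail limit and no segregation rule is violated.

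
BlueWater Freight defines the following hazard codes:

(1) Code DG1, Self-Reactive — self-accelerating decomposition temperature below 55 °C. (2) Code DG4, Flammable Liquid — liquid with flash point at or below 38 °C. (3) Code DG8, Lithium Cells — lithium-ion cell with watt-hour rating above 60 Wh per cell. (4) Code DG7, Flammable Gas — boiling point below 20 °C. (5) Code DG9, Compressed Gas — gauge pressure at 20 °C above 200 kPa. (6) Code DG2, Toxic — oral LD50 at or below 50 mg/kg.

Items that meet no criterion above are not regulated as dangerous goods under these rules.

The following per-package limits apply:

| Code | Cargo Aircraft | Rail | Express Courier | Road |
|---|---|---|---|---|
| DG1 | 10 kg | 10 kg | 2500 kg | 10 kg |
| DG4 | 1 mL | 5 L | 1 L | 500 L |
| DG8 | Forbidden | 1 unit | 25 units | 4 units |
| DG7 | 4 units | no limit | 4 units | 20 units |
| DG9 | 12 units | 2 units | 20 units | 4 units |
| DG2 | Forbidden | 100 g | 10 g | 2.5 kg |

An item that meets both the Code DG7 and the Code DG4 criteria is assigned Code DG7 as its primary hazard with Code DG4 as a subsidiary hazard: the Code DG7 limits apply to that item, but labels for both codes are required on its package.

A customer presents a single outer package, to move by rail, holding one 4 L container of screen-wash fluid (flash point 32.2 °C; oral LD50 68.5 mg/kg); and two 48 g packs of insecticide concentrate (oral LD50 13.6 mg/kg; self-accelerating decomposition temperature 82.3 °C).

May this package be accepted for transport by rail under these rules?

With flash point 32.2 °C (≤ 38 °C), the screen-wash fluid falls in Code DG4.
Insecticide concentrate: oral LD50 13.6 mg/kg ≤ 50 mg/kg → Code DG2 (Toxic).
Code DG2 quantity: two 48 g packs = 96 g.
96 g is within the rail limit of 100 g for Code DG2.
Code DG4 quantity: 4 L.
That is within the Code DG4 rail limit of 5 L.
Every hazard code is within its rail limit and no segregation rule is violated.

Yes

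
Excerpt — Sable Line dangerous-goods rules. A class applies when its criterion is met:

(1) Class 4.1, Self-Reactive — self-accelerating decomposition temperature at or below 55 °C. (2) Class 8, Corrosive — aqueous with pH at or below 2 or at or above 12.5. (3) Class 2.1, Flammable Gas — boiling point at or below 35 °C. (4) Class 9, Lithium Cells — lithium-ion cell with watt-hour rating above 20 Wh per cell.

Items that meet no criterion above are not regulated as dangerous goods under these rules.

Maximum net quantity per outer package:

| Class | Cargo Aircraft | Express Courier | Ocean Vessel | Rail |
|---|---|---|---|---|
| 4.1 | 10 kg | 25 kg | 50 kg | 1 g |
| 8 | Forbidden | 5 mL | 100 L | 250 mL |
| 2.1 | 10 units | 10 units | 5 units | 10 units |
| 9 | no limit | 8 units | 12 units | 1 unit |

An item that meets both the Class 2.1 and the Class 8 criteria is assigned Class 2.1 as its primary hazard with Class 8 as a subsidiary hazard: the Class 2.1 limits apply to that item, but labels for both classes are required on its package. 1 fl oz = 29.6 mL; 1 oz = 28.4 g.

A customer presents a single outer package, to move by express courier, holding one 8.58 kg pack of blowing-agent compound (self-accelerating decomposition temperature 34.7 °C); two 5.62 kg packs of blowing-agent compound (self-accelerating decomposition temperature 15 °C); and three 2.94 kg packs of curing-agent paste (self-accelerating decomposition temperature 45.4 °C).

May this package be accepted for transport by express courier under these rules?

The blowing-agent compound has self-accelerating decomposition temperature 34.7 °C, which is ≤ 55 °C, so it is Class 4.1 (Self-Reactive).
Self-accelerating decomposition temperature 15 °C meets the Class 4.1 criterion (Self-Reactive), so the blowing-agent compound is Class 4.1.
Curing-agent paste: self-accelerating decomposition temperature 45.4 °C ≤ 55 °C → Class 4.1 (Self-Reactive).
Total Class 4.1: 8.58 kg + (two 5.62 kg packs = 11.24 kg) + (three 2.94 kg packs = 8.82 kg) = 28.64 kg.
28.64 kg > 25 kg (express courier limit, Class 4.1) — over the limit.

No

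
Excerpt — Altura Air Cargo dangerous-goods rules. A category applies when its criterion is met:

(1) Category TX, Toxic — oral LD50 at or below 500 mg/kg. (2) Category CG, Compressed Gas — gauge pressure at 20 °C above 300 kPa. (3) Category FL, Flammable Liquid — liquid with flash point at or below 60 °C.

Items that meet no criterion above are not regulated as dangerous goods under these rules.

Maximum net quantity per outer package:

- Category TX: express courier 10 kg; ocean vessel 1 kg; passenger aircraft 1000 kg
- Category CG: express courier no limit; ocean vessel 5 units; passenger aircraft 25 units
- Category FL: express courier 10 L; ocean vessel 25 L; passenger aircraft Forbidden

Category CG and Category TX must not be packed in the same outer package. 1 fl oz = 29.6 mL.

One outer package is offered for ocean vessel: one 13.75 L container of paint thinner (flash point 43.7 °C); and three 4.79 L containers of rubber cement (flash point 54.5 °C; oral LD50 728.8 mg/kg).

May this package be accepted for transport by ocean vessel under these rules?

No

Flash point 43.7 °C meets the Category FL criterion (Flammable Liquid), so the paint thinner is Category FL.
Rubber cement: flash point 54.5 °C ≤ 60 °C → Category FL (Flammable Liquid).
Total Category FL: 13.75 L + (three 4.79 L containers = 14.37 L) = 28.12 L.
That exceeds the Category FL ocean vessel limit of 25 L.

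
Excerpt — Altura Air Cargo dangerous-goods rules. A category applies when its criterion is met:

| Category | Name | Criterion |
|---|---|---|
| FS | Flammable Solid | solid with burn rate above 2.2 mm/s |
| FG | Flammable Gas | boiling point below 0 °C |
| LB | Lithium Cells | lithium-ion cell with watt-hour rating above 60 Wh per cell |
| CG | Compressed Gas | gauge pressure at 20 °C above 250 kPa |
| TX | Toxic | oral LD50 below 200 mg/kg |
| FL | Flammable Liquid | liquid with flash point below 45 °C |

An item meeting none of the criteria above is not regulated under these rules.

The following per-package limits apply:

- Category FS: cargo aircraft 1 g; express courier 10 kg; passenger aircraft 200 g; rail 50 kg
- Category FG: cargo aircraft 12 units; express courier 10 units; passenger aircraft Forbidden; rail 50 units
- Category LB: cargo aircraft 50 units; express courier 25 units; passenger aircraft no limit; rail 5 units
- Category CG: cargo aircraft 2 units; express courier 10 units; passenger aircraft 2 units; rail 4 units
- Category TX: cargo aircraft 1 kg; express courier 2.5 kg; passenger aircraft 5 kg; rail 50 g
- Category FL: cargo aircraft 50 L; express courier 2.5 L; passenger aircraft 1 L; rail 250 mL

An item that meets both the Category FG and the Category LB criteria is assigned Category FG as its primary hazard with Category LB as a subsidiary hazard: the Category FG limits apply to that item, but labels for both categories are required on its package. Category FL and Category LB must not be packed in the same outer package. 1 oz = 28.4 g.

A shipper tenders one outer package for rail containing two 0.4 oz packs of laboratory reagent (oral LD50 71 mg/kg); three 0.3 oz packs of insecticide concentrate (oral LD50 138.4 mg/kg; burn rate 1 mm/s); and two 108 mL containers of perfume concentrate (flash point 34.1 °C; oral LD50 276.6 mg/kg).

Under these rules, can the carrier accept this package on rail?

Laboratory reagent: oral LD50 71 mg/kg < 200 mg/kg → Category TX (Toxic).
Insecticide concentrate: oral LD50 138.4 mg/kg < 200 mg/kg → Category TX (Toxic).
With flash point 34.1 °C (< 45 °C), the perfume concentrate falls in Category FL.
Category FL quantity: two 108 mL containers = 216 mL.
That is within the Category FL rail limit of 250 mL.
Total Category TX: (two 0.4 oz packs = 22.72 g) + (three 0.3 oz packs = 25.56 g) = 48.28 g.
That is within the Category TX rail limit of 50 g.
The segregation rule (Category FL with Category LB) does not apply to Category FL with Category TX.
Every hazard category is within its rail limit and no segregation rule is violated.

Yes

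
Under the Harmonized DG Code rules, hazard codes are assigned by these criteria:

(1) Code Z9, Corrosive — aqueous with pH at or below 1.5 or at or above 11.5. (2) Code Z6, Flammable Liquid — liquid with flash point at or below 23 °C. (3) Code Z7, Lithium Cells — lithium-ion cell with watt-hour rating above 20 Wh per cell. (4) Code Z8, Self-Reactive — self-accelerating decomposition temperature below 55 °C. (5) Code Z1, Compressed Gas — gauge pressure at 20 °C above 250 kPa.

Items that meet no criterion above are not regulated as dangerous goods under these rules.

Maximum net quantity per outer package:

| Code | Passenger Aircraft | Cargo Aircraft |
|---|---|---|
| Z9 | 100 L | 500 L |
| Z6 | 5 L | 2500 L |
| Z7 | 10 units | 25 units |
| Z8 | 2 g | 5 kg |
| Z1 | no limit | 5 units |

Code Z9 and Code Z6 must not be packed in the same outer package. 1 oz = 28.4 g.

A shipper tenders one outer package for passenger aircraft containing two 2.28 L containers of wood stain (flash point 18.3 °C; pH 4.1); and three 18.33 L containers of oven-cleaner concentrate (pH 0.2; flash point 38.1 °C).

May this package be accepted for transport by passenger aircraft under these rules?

The wood stain has flash point 18.3 °C, which is ≤ 23 °C, so it is Code Z6 (Flammable Liquid).
Oven-cleaner concentrate: pH 0.2 ≤ 1.5 → Code Z9 (Corrosive).
Code Z9 quantity: three 18.33 L containers = 54.99 L.
That is within the Code Z9 passenger aircraft limit of 100 L.
Code Z6 quantity: two 2.28 L containers = 4.56 L.
That is within the Code Z6 passenger aircraft limit of 5 L.
Code Z9 and Code Z6 may not share an outer package.

No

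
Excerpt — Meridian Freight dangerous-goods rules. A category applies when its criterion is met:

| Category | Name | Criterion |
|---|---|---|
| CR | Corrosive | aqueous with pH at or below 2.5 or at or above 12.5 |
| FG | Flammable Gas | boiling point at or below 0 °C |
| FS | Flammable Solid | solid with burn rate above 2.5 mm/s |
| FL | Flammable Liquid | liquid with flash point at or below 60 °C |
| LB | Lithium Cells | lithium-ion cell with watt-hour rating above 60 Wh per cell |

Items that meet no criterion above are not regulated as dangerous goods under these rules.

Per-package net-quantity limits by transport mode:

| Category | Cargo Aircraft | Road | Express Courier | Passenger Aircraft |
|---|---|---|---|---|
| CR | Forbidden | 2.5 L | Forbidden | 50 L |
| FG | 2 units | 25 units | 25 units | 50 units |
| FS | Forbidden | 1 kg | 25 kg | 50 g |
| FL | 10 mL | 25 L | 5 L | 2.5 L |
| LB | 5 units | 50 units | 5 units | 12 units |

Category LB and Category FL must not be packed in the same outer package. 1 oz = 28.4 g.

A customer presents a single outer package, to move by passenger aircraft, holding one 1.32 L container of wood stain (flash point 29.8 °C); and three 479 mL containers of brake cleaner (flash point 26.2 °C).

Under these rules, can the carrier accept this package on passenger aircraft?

Wood stain: flash point 29.8 °C ≤ 60 °C → Category FL (Flammable Liquid).
The brake cleaner has flash point 26.2 °C, which is ≤ 60 °C, so it is Category FL (Flammable Liquid).
Category FL net quantity: 1.32 L + (three 479 mL containers = 1.437 L) = 2.757 L.
That exceeds the Category FL passenger aircraft limit of 2.5 L.

No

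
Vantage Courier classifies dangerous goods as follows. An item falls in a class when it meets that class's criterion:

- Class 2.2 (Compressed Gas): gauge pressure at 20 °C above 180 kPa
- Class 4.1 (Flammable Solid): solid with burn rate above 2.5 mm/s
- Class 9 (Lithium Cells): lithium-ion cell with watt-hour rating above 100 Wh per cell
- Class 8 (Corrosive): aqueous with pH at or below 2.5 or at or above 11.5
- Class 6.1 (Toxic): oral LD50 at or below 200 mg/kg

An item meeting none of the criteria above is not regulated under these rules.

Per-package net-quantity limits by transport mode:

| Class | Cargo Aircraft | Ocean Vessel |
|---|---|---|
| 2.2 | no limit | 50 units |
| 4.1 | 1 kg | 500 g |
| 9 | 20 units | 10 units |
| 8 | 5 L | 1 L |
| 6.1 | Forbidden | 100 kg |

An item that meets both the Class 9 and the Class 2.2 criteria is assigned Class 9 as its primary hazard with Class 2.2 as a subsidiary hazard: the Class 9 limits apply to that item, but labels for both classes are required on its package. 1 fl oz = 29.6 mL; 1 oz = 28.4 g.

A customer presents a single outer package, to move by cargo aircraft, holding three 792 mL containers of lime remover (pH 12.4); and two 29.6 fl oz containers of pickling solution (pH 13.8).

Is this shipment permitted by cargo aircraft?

With pH 12.4 (≥ 11.5), the lime remover falls in Class 8.
pH 13.8 meets the Class 8 criterion (Corrosive), so the pickling solution is Class 8.
Total Class 8: (three 792 mL containers = 2.376 L) + (two 29.6 fl oz containers = 1752.32 mL) = 4128.32 mL.
4128.32 mL is within the cargo aircraft limit of 5 L for Class 8.

Yes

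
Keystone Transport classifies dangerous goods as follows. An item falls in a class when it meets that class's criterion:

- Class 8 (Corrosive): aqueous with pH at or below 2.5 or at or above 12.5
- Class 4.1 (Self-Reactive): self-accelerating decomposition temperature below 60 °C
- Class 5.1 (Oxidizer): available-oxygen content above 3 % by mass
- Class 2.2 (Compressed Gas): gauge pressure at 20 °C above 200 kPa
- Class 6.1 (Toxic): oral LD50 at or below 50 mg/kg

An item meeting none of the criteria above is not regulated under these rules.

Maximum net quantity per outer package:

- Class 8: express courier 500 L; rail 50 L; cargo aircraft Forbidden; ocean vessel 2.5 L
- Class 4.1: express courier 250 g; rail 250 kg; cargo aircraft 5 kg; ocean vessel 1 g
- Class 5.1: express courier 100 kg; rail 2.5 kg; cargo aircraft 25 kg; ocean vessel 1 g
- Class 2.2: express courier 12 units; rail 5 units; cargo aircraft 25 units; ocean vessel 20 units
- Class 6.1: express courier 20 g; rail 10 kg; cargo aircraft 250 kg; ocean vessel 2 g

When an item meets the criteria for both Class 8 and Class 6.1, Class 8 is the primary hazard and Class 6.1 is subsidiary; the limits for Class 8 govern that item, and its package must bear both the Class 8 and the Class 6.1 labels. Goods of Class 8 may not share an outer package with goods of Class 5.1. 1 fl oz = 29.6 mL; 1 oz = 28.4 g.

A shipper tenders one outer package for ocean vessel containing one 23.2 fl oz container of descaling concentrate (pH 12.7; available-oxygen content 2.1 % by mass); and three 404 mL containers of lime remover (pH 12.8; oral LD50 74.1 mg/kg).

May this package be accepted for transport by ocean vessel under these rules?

Yes

The descaling concentrate has pH 12.7, which is ≥ 12.5, so it is Class 8 (Corrosive).
pH 12.8 meets the Class 8 criterion (Corrosive), so the lime remover is Class 8.
Total Class 8: (one 23.2 fl oz container = 686.72 mL) + (three 404 mL containers = 1.212 L) = 1898.72 mL.
1898.72 mL is within the ocean vessel limit of 2.5 L for Class 8.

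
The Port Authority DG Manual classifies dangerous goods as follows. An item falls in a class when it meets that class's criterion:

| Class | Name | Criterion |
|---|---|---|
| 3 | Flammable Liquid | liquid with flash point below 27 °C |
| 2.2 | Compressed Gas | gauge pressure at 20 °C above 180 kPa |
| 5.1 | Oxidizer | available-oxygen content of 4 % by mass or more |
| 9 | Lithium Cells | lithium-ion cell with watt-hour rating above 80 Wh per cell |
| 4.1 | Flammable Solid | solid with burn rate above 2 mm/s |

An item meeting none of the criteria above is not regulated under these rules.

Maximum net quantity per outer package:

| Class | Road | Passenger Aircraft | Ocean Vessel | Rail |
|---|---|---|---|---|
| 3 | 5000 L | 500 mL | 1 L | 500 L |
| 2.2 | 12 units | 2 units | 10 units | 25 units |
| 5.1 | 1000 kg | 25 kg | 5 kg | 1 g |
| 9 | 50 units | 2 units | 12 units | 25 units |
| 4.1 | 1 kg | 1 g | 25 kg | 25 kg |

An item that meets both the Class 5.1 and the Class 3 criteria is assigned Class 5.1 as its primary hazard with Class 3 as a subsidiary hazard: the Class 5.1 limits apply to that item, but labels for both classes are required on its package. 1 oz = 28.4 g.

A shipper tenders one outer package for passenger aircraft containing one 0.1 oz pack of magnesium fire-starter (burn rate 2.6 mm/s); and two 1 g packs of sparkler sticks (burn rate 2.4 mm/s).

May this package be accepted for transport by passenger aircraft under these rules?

With burn rate 2.6 mm/s (> 2 mm/s), the magnesium fire-starter falls in Class 4.1.
With burn rate 2.4 mm/s (> 2 mm/s), the sparkler sticks fall in Class 4.1.
Class 4.1 net quantity: (one 0.1 oz pack = 2.84 g) + (two 1 g packs = 2 g) = 4.84 g.
That exceeds the Class 4.1 passenger aircraft limit of 1 g.

No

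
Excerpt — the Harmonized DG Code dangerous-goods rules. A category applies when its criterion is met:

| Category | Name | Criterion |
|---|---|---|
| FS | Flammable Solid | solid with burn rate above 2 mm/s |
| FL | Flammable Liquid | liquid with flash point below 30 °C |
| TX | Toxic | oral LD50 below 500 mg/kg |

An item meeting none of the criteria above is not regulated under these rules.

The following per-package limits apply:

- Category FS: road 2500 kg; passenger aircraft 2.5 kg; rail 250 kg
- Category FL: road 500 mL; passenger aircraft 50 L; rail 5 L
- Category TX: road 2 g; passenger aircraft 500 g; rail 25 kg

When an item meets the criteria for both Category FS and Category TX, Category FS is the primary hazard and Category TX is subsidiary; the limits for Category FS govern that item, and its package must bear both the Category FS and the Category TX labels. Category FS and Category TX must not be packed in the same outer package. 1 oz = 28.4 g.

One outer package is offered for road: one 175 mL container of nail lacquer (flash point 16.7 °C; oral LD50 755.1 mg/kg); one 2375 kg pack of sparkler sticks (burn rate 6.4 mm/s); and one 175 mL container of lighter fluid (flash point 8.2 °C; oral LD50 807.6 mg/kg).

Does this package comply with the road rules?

Yes

With flash point 16.7 °C (< 30 °C), the nail lacquer falls in Category FL.
Burn rate 6.4 mm/s meets the Category FS criterion (Flammable Solid), so the sparkler sticks are Category FS.
With flash point 8.2 °C (< 30 °C), the lighter fluid falls in Category FL.
Total Category FL: 175 mL + 175 mL = 350 mL.
350 mL ≤ 500 mL (road limit, Category FL) — within limit.
Category FS quantity: 2375 kg.
2375 kg ≤ 2500 kg (road limit, Category FS) — within limit.
The segregation rule (Category FS with Category TX) does not apply to Category FL with Category FS.
Every hazard category is within its road limit and no segregation rule is violated.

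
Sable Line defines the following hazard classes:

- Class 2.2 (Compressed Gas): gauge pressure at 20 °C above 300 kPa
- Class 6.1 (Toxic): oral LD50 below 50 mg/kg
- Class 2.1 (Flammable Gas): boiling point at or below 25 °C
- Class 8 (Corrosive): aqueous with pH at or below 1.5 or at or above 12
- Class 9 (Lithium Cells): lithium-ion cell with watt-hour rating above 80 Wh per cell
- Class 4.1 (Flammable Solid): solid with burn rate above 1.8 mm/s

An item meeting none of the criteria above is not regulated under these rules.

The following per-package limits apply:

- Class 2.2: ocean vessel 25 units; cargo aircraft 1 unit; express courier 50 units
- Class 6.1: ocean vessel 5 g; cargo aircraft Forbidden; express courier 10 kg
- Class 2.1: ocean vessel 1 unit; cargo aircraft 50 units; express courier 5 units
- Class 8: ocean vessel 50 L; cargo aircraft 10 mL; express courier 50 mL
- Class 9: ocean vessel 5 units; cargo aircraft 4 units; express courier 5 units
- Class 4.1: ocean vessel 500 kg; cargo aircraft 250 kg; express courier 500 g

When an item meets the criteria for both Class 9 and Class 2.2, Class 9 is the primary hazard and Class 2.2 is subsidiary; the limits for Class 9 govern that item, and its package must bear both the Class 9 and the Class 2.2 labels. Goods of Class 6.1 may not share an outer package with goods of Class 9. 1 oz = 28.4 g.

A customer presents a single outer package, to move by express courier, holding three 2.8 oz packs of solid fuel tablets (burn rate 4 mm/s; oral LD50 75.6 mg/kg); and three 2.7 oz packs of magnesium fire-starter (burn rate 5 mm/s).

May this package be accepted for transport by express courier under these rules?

Solid fuel tablets: burn rate 4 mm/s > 1.8 mm/s → Class 4.1 (Flammable Solid).
With burn rate 5 mm/s (> 1.8 mm/s), the magnesium fire-starter falls in Class 4.1.
Total Class 4.1: (three 2.8 oz packs = 238.56 g) + (three 2.7 oz packs = 230.04 g) = 468.6 g.
468.6 g ≤ 500 g (express courier limit, Class 4.1) — within limit.

Yes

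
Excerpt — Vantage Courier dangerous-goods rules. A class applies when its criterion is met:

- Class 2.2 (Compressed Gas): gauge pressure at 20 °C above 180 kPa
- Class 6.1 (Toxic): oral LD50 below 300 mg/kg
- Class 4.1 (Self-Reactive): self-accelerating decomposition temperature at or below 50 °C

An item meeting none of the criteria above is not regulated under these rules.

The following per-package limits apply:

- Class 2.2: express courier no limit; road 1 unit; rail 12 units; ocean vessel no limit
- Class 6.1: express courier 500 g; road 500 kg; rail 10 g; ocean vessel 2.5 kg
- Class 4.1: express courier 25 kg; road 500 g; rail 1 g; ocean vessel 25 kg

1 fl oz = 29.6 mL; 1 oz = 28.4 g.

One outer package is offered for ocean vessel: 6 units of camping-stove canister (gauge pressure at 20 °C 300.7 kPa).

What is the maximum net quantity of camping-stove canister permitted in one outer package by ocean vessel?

Camping-stove canister: gauge pressure at 20 °C 300.7 kPa > 180 kPa → Class 2.2 (Compressed Gas).
The ocean vessel limit for Class 2.2 is no limit.

no limit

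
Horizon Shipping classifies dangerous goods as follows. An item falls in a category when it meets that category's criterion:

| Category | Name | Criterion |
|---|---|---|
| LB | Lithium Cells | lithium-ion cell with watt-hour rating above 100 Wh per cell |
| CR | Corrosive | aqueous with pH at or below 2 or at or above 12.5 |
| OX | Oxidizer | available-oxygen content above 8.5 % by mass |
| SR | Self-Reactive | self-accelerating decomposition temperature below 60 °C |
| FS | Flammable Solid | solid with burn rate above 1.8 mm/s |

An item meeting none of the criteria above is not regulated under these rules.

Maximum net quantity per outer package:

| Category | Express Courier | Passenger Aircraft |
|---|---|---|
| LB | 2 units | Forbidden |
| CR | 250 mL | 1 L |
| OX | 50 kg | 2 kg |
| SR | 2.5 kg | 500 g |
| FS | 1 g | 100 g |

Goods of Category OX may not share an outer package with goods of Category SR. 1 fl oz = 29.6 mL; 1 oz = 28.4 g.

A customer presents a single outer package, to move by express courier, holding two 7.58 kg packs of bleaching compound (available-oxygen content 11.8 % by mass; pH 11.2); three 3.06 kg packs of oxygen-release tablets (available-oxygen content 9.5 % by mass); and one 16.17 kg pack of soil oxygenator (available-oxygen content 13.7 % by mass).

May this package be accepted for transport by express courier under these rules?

Available-oxygen content 11.8 % by mass meets the Category OX criterion (Oxidizer), so the bleaching compound is Category OX.
Oxygen-release tablets: available-oxygen content 9.5 % by mass > 8.5 % by mass → Category OX (Oxidizer).
Soil oxygenator: available-oxygen content 13.7 % by mass > 8.5 % by mass → Category OX (Oxidizer).
Total Category OX: (two 7.58 kg packs = 15.16 kg) + (three 3.06 kg packs = 9.18 kg) + 16.17 kg = 40.51 kg.
40.51 kg ≤ 50 kg (express courier limit, Category OX) — within limit.

Yes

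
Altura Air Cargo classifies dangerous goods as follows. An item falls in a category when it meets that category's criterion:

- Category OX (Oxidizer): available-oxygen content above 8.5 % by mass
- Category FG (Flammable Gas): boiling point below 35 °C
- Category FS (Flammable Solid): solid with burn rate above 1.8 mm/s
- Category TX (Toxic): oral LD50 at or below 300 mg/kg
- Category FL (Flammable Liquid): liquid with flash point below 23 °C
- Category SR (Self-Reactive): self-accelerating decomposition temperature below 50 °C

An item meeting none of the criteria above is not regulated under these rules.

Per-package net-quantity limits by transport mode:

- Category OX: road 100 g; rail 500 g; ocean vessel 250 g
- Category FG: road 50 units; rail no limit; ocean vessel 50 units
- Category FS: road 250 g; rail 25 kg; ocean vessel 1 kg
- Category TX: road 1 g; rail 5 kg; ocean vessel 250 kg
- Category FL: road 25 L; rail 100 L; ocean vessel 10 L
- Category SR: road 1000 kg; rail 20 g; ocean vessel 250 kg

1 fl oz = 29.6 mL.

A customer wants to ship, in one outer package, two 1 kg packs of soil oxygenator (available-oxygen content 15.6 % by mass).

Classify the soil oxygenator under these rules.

Category OX

Soil oxygenator: available-oxygen content 15.6 % by mass > 8.5 % by mass → Category OX (Oxidizer).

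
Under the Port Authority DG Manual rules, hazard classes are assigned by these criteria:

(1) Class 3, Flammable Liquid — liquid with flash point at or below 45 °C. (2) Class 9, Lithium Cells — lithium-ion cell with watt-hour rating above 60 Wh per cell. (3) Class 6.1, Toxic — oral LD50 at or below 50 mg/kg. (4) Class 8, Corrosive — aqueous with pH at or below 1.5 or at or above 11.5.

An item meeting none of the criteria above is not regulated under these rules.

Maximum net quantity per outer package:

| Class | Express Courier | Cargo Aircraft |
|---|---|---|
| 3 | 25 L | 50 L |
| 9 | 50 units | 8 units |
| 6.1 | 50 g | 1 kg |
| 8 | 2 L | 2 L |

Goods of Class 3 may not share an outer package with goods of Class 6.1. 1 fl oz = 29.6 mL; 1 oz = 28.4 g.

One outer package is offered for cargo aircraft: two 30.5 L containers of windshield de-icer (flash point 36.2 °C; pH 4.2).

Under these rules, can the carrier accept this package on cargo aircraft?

The windshield de-icer has flash point 36.2 °C, which is ≤ 45 °C, so it is Class 3 (Flammable Liquid).
Class 3 quantity: two 30.5 L containers = 61 L.
61 L exceeds the cargo aircraft limit of 50 L for Class 3.

No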